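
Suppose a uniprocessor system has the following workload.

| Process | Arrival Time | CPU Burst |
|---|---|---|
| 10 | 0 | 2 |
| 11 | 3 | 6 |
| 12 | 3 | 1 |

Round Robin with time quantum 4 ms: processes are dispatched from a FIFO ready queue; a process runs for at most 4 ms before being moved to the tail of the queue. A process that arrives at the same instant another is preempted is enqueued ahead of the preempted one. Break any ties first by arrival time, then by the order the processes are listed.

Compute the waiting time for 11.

1

Timeline: | 10 0-2 | idle 2-3 | 11 3-7 | 12 7-8 | 11 8-10 |
Completion: 10=2  11=10  12=8
Waiting(11) = turnaround − burst = 7 − 6 = 1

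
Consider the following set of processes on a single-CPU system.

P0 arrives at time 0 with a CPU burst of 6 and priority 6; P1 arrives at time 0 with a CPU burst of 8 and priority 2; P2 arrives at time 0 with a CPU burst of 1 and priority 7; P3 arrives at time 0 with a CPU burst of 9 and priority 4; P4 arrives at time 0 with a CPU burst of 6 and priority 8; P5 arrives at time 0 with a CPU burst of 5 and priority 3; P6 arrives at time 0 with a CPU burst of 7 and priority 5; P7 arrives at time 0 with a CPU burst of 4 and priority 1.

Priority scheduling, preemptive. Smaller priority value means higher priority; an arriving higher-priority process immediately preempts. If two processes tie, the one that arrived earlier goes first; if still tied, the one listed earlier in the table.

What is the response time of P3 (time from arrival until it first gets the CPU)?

Gantt: | P7 0-4 | P1 4-12 | P5 12-17 | P3 17-26 | P6 26-33 | P0 33-39 | P2 39-40 | P4 40-46 |
Completion: P0=39  P1=12  P2=40  P3=26  P4=46  P5=17  P6=33  P7=4
Turnaround (C−A): P0=39  P1=12  P2=40  P3=26  P4=46  P5=17  P6=33  P7=4
Response(P3) = first start − arrival = 17 − 0 = 17

17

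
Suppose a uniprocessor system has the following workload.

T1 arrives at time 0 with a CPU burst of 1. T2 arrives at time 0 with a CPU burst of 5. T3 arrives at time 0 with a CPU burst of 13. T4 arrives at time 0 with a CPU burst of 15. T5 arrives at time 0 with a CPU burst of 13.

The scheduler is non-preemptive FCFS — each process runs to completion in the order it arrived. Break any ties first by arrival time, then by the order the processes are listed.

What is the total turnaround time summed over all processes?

107

Gantt: | T1 0-1 | T2 1-6 | T3 6-19 | T4 19-34 | T5 34-47 |
Completion: T1=1  T2=6  T3=19  T4=34  T5=47
Turnaround (C−A): T1=1  T2=6  T3=19  T4=34  T5=47
Turnaround = completion − arrival: T1=1, T2=6, T3=19, T4=34, T5=47
Total turnaround = 1 + 6 + 19 + 34 + 47 = 107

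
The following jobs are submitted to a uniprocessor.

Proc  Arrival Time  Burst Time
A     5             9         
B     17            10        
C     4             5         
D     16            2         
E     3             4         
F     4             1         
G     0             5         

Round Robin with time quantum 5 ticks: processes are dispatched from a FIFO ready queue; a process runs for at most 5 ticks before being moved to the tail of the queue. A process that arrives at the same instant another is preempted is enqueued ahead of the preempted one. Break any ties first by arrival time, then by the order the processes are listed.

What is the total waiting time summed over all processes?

Timeline: | G 0-5 | E 5-9 | C 9-14 | F 14-15 | A 15-20 | D 20-22 | B 22-27 | A 27-31 | B 31-36 |
Completion: A=31  B=36  C=14  D=22  E=9  F=15  G=5
Waiting = turnaround − burst: A=17, B=9, C=5, D=4, E=2, F=10, G=0
Total waiting = 17 + 9 + 5 + 4 + 2 + 10 + 0 = 47

47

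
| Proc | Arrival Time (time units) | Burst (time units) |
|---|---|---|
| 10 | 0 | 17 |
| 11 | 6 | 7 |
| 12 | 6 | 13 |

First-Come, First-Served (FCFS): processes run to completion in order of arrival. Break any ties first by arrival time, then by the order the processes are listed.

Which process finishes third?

12

Timeline: | 10 0-17 | 11 17-24 | 12 24-37 |
Completion: 10=17  11=24  12=37
Turnaround (C−A): 10=17  11=18  12=31
Finish order: 10 → 11 → 12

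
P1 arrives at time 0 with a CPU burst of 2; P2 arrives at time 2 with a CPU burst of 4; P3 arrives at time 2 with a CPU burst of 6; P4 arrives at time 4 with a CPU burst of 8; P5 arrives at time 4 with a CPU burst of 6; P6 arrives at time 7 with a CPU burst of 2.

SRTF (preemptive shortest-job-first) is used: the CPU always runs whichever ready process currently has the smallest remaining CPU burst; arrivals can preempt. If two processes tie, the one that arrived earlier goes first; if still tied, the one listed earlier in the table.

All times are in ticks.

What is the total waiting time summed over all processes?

Timeline: | P1 0-2 | P2 2-6 | P3 6-7 | P6 7-9 | P3 9-14 | P5 14-20 | P4 20-28 |
Completion: P1=2  P2=6  P3=14  P4=28  P5=20  P6=9
Turnaround (C−A): P1=2  P2=4  P3=12  P4=24  P5=16  P6=2
Waiting = turnaround − burst: P1=0, P2=0, P3=6, P4=16, P5=10, P6=0
Total waiting = 0 + 0 + 6 + 16 + 10 + 0 = 32

32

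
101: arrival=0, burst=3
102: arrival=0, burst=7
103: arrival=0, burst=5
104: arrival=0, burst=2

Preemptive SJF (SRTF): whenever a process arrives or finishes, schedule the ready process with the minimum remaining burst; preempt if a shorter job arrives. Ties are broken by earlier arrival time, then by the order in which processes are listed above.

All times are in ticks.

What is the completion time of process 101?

5

Gantt: | 104 0-2 | 101 2-5 | 103 5-10 | 102 10-17 |
Completion: 101=5  102=17  103=10  104=2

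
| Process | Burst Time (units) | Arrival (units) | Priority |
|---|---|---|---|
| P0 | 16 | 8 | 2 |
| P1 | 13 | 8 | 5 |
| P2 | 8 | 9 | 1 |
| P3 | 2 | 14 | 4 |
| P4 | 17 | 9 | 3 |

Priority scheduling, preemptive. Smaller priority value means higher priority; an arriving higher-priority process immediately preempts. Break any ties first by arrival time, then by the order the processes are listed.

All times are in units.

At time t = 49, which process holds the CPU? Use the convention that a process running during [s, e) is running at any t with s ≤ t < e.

Gantt: | idle 0-8 | P0 8-9 | P2 9-17 | P0 17-32 | P4 32-49 | P3 49-51 | P1 51-64 |
Completion: P0=32  P1=64  P2=17  P3=51  P4=49
Turnaround (C−A): P0=24  P1=56  P2=8  P3=37  P4=40

P3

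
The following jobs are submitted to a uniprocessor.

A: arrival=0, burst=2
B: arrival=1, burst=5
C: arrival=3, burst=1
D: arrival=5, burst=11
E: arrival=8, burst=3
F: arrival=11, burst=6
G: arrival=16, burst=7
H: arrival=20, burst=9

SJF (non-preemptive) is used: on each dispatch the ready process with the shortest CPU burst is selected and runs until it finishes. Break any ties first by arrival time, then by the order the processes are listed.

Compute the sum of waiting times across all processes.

38

Timeline: | A 0-2 | B 2-7 | C 7-8 | E 8-11 | F 11-17 | G 17-24 | H 24-33 | D 33-44 |
Completion: A=2  B=7  C=8  D=44  E=11  F=17  G=24  H=33
Turnaround (C−A): A=2  B=6  C=5  D=39  E=3  F=6  G=8  H=13
Waiting = turnaround − burst: A=0, B=1, C=4, D=28, E=0, F=0, G=1, H=4
Total waiting = 0 + 1 + 4 + 28 + 0 + 0 + 1 + 4 = 38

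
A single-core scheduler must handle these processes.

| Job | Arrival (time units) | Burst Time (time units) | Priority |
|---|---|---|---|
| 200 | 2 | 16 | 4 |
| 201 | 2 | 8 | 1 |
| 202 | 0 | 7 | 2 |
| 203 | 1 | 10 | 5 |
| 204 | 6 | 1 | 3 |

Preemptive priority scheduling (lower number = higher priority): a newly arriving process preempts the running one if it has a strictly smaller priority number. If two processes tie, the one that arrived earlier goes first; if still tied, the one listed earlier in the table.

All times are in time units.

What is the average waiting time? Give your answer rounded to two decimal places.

Timeline: | 202 0-2 | 201 2-10 | 202 10-15 | 204 15-16 | 200 16-32 | 203 32-42 |
Completion: 200=32  201=10  202=15  203=42  204=16
Waiting times: 200=14, 201=0, 202=8, 203=31, 204=9
Average waiting = (14+0+8+31+9) / 5 = 62/5 = 12.40

12.40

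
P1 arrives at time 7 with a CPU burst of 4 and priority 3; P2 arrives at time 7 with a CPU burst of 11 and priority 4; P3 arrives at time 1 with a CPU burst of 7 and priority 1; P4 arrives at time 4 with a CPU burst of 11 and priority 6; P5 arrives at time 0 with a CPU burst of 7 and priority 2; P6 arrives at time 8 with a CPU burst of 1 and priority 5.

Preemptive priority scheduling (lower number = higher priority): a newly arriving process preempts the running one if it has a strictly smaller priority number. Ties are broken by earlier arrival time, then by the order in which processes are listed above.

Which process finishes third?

Schedule: | P5 0-1 | P3 1-8 | P5 8-14 | P1 14-18 | P2 18-29 | P6 29-30 | P4 30-41 |
Completion: P1=18  P2=29  P3=8  P4=41  P5=14  P6=30
Turnaround (C−A): P1=11  P2=22  P3=7  P4=37  P5=14  P6=22
Finish order: P3 → P5 → P1 → P2 → P6 → P4

P1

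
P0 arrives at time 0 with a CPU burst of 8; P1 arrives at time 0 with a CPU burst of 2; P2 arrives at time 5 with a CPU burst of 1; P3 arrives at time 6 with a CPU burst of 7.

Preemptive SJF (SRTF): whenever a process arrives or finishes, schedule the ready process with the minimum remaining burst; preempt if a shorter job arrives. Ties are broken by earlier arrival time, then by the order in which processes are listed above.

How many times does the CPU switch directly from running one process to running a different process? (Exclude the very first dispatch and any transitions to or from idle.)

4

Schedule: | P1 0-2 | P0 2-5 | P2 5-6 | P0 6-11 | P3 11-18 |
Completion: P0=11  P1=2  P2=6  P3=18
Turnaround (C−A): P0=11  P1=2  P2=1  P3=12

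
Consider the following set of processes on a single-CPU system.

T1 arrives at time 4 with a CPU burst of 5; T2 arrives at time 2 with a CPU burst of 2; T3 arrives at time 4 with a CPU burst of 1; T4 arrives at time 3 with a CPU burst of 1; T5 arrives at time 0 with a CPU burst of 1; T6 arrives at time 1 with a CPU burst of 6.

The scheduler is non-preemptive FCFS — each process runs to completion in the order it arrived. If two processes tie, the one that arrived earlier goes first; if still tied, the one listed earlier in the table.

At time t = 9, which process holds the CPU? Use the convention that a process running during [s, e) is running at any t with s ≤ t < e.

Schedule: | T5 0-1 | T6 1-7 | T2 7-9 | T4 9-10 | T1 10-15 | T3 15-16 |
Completion: T1=15  T2=9  T3=16  T4=10  T5=1  T6=7
Turnaround (C−A): T1=11  T2=7  T3=12  T4=7  T5=1  T6=6

T4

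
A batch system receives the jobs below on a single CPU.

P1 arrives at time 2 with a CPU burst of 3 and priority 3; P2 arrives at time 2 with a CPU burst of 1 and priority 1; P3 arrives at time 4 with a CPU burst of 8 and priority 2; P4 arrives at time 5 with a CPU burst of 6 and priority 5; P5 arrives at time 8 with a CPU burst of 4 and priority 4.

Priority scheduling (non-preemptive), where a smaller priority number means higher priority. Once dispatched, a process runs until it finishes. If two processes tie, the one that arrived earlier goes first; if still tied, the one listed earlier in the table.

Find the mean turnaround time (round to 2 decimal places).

8.80

Schedule: | idle 0-2 | P2 2-3 | P1 3-6 | P3 6-14 | P5 14-18 | P4 18-24 |
Completion: P1=6  P2=3  P3=14  P4=24  P5=18
Turnaround (C−A): P1=4  P2=1  P3=10  P4=19  P5=10
Turnaround times: P1=4, P2=1, P3=10, P4=19, P5=10
Average turnaround = (4+1+10+19+10) / 5 = 44/5 = 8.80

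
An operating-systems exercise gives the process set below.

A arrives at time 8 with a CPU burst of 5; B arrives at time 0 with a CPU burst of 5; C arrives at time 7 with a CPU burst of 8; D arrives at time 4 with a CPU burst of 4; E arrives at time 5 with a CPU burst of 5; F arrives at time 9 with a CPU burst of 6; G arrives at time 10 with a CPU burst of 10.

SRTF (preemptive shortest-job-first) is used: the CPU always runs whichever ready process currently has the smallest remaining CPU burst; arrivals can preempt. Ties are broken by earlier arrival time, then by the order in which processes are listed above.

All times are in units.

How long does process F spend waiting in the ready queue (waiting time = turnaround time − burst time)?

10

Schedule: | B 0-5 | D 5-9 | E 9-14 | A 14-19 | F 19-25 | C 25-33 | G 33-43 |
Completion: A=19  B=5  C=33  D=9  E=14  F=25  G=43
Turnaround (C−A): A=11  B=5  C=26  D=5  E=9  F=16  G=33
Waiting(F) = turnaround − burst = 16 − 6 = 10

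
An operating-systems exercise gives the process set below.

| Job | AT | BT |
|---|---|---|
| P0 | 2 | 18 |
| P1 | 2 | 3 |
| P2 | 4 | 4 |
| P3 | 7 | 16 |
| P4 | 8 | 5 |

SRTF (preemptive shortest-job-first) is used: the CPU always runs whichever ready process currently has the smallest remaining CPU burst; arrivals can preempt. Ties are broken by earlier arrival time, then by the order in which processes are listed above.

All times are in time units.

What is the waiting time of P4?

1

Gantt: | idle 0-2 | P1 2-5 | P2 5-9 | P4 9-14 | P3 14-30 | P0 30-48 |
Completion: P0=48  P1=5  P2=9  P3=30  P4=14
Turnaround (C−A): P0=46  P1=3  P2=5  P3=23  P4=6
Waiting(P4) = turnaround − burst = 6 − 5 = 1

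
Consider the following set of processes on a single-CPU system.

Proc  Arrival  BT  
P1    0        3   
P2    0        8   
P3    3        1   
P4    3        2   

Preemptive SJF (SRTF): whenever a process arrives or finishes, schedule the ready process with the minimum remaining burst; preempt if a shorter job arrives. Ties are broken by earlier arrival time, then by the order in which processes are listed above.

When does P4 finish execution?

Gantt: | P1 0-3 | P3 3-4 | P4 4-6 | P2 6-14 |
Completion: P1=3  P2=14  P3=4  P4=6

6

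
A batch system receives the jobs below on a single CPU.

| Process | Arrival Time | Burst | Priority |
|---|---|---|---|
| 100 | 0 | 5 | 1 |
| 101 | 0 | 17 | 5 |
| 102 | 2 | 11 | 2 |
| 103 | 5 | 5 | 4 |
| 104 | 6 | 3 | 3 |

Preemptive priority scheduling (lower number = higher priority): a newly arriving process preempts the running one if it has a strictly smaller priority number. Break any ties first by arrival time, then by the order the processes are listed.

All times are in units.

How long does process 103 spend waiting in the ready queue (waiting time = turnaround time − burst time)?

14

Timeline: | 100 0-5 | 102 5-16 | 104 16-19 | 103 19-24 | 101 24-41 |
Completion: 100=5  101=41  102=16  103=24  104=19
Turnaround (C−A): 100=5  101=41  102=14  103=19  104=13
Waiting(103) = turnaround − burst = 19 − 5 = 14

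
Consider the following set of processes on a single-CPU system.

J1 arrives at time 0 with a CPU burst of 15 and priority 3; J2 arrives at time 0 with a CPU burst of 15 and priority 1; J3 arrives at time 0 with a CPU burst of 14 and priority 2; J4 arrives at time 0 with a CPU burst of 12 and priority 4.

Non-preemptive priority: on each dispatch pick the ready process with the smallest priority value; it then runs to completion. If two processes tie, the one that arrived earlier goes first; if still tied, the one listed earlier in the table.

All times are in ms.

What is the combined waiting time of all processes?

88

Schedule: | J2 0-15 | J3 15-29 | J1 29-44 | J4 44-56 |
Completion: J1=44  J2=15  J3=29  J4=56
Turnaround (C−A): J1=44  J2=15  J3=29  J4=56
Waiting = turnaround − burst: J1=29, J2=0, J3=15, J4=44
Total waiting = 29 + 0 + 15 + 44 = 88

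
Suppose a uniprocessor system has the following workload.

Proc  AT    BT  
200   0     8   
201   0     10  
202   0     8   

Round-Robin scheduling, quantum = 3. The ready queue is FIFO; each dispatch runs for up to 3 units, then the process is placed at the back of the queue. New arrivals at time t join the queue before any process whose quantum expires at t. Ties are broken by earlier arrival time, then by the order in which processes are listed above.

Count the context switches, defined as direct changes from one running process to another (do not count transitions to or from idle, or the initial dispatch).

Schedule: | 200 0-3 | 201 3-6 | 202 6-9 | 200 9-12 | 201 12-15 | 202 15-18 | 200 18-20 | 201 20-23 | 202 23-25 | 201 25-26 |
Completion: 200=20  201=26  202=25
Turnaround (C−A): 200=20  201=26  202=25

9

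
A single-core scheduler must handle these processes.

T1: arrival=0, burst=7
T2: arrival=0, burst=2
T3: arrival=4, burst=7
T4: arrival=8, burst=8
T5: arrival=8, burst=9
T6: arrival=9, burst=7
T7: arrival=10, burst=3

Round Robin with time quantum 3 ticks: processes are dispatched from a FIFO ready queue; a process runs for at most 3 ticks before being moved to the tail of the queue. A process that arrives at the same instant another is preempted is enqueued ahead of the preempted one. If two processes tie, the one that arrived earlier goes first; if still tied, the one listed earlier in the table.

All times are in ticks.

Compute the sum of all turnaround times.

Timeline: | T1 0-3 | T2 3-5 | T1 5-8 | T3 8-11 | T4 11-14 | T5 14-17 | T1 17-18 | T6 18-21 | T7 21-24 | T3 24-27 | T4 27-30 | T5 30-33 | T6 33-36 | T3 36-37 | T4 37-39 | T5 39-42 | T6 42-43 |
Completion: T1=18  T2=5  T3=37  T4=39  T5=42  T6=43  T7=24
Turnaround (C−A): T1=18  T2=5  T3=33  T4=31  T5=34  T6=34  T7=14
Turnaround = completion − arrival: T1=18, T2=5, T3=33, T4=31, T5=34, T6=34, T7=14
Total turnaround = 18 + 5 + 33 + 31 + 34 + 34 + 14 = 169

169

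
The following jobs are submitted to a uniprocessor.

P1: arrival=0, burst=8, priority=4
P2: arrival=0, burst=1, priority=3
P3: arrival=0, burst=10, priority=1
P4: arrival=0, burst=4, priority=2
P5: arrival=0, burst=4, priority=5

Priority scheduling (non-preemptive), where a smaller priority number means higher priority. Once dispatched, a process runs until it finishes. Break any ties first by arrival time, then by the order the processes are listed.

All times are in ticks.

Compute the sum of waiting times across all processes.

62

Gantt: | P3 0-10 | P4 10-14 | P2 14-15 | P1 15-23 | P5 23-27 |
Completion: P1=23  P2=15  P3=10  P4=14  P5=27
Turnaround (C−A): P1=23  P2=15  P3=10  P4=14  P5=27
Waiting = turnaround − burst: P1=15, P2=14, P3=0, P4=10, P5=23
Total waiting = 15 + 14 + 0 + 10 + 23 = 62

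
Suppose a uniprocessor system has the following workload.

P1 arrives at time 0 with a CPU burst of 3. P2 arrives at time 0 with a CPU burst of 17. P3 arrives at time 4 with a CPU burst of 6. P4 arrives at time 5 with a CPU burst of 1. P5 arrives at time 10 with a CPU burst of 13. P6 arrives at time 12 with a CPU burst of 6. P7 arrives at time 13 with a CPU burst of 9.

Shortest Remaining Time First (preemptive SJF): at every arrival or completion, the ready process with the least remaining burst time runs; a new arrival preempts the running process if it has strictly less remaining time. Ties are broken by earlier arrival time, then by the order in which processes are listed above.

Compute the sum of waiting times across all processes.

Schedule: | P1 0-3 | P2 3-4 | P3 4-5 | P4 5-6 | P3 6-11 | P5 11-12 | P6 12-18 | P7 18-27 | P5 27-39 | P2 39-55 |
Completion: P1=3  P2=55  P3=11  P4=6  P5=39  P6=18  P7=27
Waiting = turnaround − burst: P1=0, P2=38, P3=1, P4=0, P5=16, P6=0, P7=5
Total waiting = 0 + 38 + 1 + 0 + 16 + 0 + 5 = 60

60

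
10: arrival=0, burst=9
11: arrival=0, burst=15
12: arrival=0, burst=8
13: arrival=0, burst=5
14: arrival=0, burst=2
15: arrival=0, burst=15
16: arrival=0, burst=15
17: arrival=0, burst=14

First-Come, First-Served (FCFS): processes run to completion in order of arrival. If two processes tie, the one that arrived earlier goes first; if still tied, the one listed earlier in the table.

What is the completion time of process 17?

Schedule: | 10 0-9 | 11 9-24 | 12 24-32 | 13 32-37 | 14 37-39 | 15 39-54 | 16 54-69 | 17 69-83 |
Completion: 10=9  11=24  12=32  13=37  14=39  15=54  16=69  17=83

83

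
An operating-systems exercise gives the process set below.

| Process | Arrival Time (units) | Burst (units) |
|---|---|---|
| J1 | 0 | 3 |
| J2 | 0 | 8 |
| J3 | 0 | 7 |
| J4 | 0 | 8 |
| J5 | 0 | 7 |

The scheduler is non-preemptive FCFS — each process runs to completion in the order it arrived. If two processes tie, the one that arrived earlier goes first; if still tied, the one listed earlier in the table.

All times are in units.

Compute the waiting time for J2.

3

Schedule: | J1 0-3 | J2 3-11 | J3 11-18 | J4 18-26 | J5 26-33 |
Completion: J1=3  J2=11  J3=18  J4=26  J5=33
Turnaround (C−A): J1=3  J2=11  J3=18  J4=26  J5=33
Waiting(J2) = turnaround − burst = 11 − 8 = 3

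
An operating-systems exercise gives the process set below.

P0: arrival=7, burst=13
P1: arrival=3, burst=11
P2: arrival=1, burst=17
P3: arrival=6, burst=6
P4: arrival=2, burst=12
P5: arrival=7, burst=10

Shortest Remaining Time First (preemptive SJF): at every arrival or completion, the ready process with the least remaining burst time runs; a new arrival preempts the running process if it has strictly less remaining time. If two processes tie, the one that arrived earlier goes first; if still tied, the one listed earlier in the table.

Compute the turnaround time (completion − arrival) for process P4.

18

Timeline: | idle 0-1 | P2 1-2 | P4 2-6 | P3 6-12 | P4 12-20 | P5 20-30 | P1 30-41 | P0 41-54 | P2 54-70 |
Completion: P0=54  P1=41  P2=70  P3=12  P4=20  P5=30
Turnaround(P4) = completion − arrival = 20 − 2 = 18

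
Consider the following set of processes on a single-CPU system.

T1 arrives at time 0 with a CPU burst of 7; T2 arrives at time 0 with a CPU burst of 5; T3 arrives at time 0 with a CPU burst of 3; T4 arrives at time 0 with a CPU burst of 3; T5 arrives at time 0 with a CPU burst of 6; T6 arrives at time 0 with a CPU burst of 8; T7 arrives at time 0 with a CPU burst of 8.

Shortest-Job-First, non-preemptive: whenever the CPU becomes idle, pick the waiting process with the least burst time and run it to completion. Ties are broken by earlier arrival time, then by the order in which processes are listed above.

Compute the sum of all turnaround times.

Timeline: | T3 0-3 | T4 3-6 | T2 6-11 | T5 11-17 | T1 17-24 | T6 24-32 | T7 32-40 |
Completion: T1=24  T2=11  T3=3  T4=6  T5=17  T6=32  T7=40
Turnaround (C−A): T1=24  T2=11  T3=3  T4=6  T5=17  T6=32  T7=40
Turnaround = completion − arrival: T1=24, T2=11, T3=3, T4=6, T5=17, T6=32, T7=40
Total turnaround = 24 + 11 + 3 + 6 + 17 + 32 + 40 = 133

133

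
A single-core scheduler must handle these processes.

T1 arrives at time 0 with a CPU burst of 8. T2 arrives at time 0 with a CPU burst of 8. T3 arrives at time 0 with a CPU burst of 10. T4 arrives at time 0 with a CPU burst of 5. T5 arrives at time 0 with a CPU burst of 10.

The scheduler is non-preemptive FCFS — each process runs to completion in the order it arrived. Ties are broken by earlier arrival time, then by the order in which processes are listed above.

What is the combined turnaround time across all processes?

122

Schedule: | T1 0-8 | T2 8-16 | T3 16-26 | T4 26-31 | T5 31-41 |
Completion: T1=8  T2=16  T3=26  T4=31  T5=41
Turnaround (C−A): T1=8  T2=16  T3=26  T4=31  T5=41
Turnaround = completion − arrival: T1=8, T2=16, T3=26, T4=31, T5=41
Total turnaround = 8 + 16 + 26 + 31 + 41 = 122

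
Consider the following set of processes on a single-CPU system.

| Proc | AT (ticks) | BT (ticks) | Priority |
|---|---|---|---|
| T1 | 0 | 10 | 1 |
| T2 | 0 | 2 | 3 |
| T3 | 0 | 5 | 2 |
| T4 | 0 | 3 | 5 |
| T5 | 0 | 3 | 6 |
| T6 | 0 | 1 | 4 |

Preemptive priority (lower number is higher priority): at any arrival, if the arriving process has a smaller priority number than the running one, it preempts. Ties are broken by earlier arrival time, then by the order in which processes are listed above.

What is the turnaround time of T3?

15

Gantt: | T1 0-10 | T3 10-15 | T2 15-17 | T6 17-18 | T4 18-21 | T5 21-24 |
Completion: T1=10  T2=17  T3=15  T4=21  T5=24  T6=18
Turnaround (C−A): T1=10  T2=17  T3=15  T4=21  T5=24  T6=18
Turnaround(T3) = completion − arrival = 15 − 0 = 15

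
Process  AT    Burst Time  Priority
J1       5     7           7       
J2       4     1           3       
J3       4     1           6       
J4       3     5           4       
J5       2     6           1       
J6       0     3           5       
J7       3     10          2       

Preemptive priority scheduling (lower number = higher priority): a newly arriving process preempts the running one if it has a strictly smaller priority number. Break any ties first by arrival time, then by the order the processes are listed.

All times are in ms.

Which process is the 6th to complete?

Gantt: | J6 0-2 | J5 2-8 | J7 8-18 | J2 18-19 | J4 19-24 | J6 24-25 | J3 25-26 | J1 26-33 |
Completion: J1=33  J2=19  J3=26  J4=24  J5=8  J6=25  J7=18
Turnaround (C−A): J1=28  J2=15  J3=22  J4=21  J5=6  J6=25  J7=15
Finish order: J5 → J7 → J2 → J4 → J6 → J3 → J1

J3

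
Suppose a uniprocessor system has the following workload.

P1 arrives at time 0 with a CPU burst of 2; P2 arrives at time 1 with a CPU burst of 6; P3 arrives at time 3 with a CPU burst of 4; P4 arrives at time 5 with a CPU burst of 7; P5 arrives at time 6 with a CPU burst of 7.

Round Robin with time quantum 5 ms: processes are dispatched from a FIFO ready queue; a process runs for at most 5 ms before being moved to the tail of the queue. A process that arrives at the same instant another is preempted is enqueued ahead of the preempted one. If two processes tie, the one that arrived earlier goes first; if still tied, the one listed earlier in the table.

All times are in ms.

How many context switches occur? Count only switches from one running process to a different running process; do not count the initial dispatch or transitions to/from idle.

7

Timeline: | P1 0-2 | P2 2-7 | P3 7-11 | P4 11-16 | P5 16-21 | P2 21-22 | P4 22-24 | P5 24-26 |
Completion: P1=2  P2=22  P3=11  P4=24  P5=26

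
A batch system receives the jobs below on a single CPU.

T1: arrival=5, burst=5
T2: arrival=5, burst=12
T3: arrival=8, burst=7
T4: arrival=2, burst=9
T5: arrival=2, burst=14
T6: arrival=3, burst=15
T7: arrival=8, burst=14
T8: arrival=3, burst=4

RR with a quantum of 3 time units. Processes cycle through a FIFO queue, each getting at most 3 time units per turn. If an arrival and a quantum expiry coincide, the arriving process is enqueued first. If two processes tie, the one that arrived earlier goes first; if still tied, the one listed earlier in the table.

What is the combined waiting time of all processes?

Gantt: | idle 0-2 | T4 2-5 | T5 5-8 | T6 8-11 | T8 11-14 | T1 14-17 | T2 17-20 | T4 20-23 | T3 23-26 | T7 26-29 | T5 29-32 | T6 32-35 | T8 35-36 | T1 36-38 | T2 38-41 | T4 41-44 | T3 44-47 | T7 47-50 | T5 50-53 | T6 53-56 | T2 56-59 | T3 59-60 | T7 60-63 | T5 63-66 | T6 66-69 | T2 69-72 | T7 72-75 | T5 75-77 | T6 77-80 | T7 80-82 |
Completion: T1=38  T2=72  T3=60  T4=44  T5=77  T6=80  T7=82  T8=36
Turnaround (C−A): T1=33  T2=67  T3=52  T4=42  T5=75  T6=77  T7=74  T8=33
Waiting = turnaround − burst: T1=28, T2=55, T3=45, T4=33, T5=61, T6=62, T7=60, T8=29
Total waiting = 28 + 55 + 45 + 33 + 61 + 62 + 60 + 29 = 373

373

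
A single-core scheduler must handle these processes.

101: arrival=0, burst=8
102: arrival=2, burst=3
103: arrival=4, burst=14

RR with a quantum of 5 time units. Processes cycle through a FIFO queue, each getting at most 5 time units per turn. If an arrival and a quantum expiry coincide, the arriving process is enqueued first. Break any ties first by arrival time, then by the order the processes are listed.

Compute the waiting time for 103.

7

Timeline: | 101 0-5 | 102 5-8 | 103 8-13 | 101 13-16 | 103 16-25 |
Completion: 101=16  102=8  103=25
Turnaround (C−A): 101=16  102=6  103=21
Waiting(103) = turnaround − burst = 21 − 14 = 7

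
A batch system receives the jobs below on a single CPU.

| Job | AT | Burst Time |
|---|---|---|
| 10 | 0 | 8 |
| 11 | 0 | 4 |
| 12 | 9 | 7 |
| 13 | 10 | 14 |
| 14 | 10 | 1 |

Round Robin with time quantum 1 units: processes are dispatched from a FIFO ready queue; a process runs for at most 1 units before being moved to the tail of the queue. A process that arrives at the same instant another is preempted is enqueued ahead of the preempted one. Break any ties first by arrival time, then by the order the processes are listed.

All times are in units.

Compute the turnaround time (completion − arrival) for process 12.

Gantt: | 10 0-1 | 11 1-2 | 10 2-3 | 11 3-4 | 10 4-5 | 11 5-6 | 10 6-7 | 11 7-8 | 10 8-9 | 12 9-10 | 10 10-11 | 13 11-12 | 14 12-13 | 12 13-14 | 10 14-15 | 13 15-16 | 12 16-17 | 10 17-18 | 13 18-19 | 12 19-20 | 13 20-21 | 12 21-22 | 13 22-23 | 12 23-24 | 13 24-25 | 12 25-26 | 13 26-34 |
Completion: 10=18  11=8  12=26  13=34  14=13
Turnaround(12) = completion − arrival = 26 − 9 = 17

17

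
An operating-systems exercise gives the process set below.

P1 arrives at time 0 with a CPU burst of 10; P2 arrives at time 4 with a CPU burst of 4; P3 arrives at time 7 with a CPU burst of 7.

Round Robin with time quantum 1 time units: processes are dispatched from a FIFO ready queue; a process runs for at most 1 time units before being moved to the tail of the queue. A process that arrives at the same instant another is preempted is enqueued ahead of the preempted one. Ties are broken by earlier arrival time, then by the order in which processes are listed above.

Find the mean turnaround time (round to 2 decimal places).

13.67

Schedule: | P1 0-4 | P2 4-5 | P1 5-6 | P2 6-7 | P1 7-8 | P3 8-9 | P2 9-10 | P1 10-11 | P3 11-12 | P2 12-13 | P1 13-14 | P3 14-15 | P1 15-16 | P3 16-17 | P1 17-18 | P3 18-21 |
Completion: P1=18  P2=13  P3=21
Turnaround times: P1=18, P2=9, P3=14
Average turnaround = (18+9+14) / 3 = 41/3 = 13.67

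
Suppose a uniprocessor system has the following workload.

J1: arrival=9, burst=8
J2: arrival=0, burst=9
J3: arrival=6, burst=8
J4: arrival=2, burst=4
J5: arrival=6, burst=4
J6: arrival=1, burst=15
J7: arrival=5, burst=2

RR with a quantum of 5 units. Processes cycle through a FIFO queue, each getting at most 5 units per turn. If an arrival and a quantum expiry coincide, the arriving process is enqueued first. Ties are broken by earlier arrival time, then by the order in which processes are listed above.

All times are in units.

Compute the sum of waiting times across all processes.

137

Timeline: | J2 0-5 | J6 5-10 | J4 10-14 | J7 14-16 | J2 16-20 | J3 20-25 | J5 25-29 | J1 29-34 | J6 34-39 | J3 39-42 | J1 42-45 | J6 45-50 |
Completion: J1=45  J2=20  J3=42  J4=14  J5=29  J6=50  J7=16
Turnaround (C−A): J1=36  J2=20  J3=36  J4=12  J5=23  J6=49  J7=11
Waiting = turnaround − burst: J1=28, J2=11, J3=28, J4=8, J5=19, J6=34, J7=9
Total waiting = 28 + 11 + 28 + 8 + 19 + 34 + 9 = 137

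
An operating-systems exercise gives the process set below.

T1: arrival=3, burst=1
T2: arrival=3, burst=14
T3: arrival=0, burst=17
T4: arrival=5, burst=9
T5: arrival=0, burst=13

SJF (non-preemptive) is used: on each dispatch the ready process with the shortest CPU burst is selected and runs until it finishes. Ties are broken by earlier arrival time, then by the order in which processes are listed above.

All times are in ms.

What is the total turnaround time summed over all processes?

Schedule: | T5 0-13 | T1 13-14 | T4 14-23 | T2 23-37 | T3 37-54 |
Completion: T1=14  T2=37  T3=54  T4=23  T5=13
Turnaround (C−A): T1=11  T2=34  T3=54  T4=18  T5=13
Turnaround = completion − arrival: T1=11, T2=34, T3=54, T4=18, T5=13
Total turnaround = 11 + 34 + 54 + 18 + 13 = 130

130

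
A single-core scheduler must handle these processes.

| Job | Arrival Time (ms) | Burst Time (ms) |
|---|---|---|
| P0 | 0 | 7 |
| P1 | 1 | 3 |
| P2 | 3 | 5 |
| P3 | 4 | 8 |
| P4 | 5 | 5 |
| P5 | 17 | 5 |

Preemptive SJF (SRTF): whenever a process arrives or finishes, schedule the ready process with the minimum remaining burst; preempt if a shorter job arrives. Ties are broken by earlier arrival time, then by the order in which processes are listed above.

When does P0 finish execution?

Timeline: | P0 0-1 | P1 1-4 | P2 4-9 | P4 9-14 | P0 14-20 | P5 20-25 | P3 25-33 |
Completion: P0=20  P1=4  P2=9  P3=33  P4=14  P5=25

20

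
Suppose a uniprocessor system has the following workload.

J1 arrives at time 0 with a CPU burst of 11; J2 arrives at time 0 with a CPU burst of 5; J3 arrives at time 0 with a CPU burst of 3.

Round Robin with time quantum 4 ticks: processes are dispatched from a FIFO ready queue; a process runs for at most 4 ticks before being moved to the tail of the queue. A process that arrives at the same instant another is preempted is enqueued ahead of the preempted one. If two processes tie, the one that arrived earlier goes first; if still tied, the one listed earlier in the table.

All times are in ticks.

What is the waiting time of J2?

11

Timeline: | J1 0-4 | J2 4-8 | J3 8-11 | J1 11-15 | J2 15-16 | J1 16-19 |
Completion: J1=19  J2=16  J3=11
Turnaround (C−A): J1=19  J2=16  J3=11
Waiting(J2) = turnaround − burst = 16 − 5 = 11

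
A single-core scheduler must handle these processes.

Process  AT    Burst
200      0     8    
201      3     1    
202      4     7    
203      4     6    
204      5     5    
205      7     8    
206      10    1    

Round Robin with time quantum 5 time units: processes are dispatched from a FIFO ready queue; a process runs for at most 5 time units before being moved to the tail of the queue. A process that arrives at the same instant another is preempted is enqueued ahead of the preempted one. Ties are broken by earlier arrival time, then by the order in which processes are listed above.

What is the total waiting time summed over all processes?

113

Schedule: | 200 0-5 | 201 5-6 | 202 6-11 | 203 11-16 | 204 16-21 | 200 21-24 | 205 24-29 | 206 29-30 | 202 30-32 | 203 32-33 | 205 33-36 |
Completion: 200=24  201=6  202=32  203=33  204=21  205=36  206=30
Waiting = turnaround − burst: 200=16, 201=2, 202=21, 203=23, 204=11, 205=21, 206=19
Total waiting = 16 + 2 + 21 + 23 + 11 + 21 + 19 = 113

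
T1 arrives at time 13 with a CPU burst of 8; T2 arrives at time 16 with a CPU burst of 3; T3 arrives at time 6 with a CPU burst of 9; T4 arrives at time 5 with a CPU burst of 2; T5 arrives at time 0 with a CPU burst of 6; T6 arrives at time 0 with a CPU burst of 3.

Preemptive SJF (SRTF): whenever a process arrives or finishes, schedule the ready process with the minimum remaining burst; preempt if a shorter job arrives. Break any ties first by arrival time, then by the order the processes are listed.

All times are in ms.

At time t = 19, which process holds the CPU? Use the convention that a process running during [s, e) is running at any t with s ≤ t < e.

T3

Timeline: | T6 0-3 | T5 3-5 | T4 5-7 | T5 7-11 | T3 11-16 | T2 16-19 | T3 19-23 | T1 23-31 |
Completion: T1=31  T2=19  T3=23  T4=7  T5=11  T6=3
Turnaround (C−A): T1=18  T2=3  T3=17  T4=2  T5=11  T6=3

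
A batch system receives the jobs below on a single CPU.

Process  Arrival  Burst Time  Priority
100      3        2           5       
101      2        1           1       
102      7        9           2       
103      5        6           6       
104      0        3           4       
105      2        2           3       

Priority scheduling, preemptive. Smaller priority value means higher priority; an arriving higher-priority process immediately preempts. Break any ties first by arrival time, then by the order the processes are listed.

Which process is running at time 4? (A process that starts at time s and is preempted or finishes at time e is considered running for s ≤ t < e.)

105

Schedule: | 104 0-2 | 101 2-3 | 105 3-5 | 104 5-6 | 100 6-7 | 102 7-16 | 100 16-17 | 103 17-23 |
Completion: 100=17  101=3  102=16  103=23  104=6  105=5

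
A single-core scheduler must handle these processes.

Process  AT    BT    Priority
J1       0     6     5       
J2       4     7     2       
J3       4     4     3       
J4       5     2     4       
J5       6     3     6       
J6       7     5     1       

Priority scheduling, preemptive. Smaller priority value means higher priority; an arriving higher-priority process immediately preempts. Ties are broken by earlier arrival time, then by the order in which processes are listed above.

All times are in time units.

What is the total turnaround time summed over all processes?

Gantt: | J1 0-4 | J2 4-7 | J6 7-12 | J2 12-16 | J3 16-20 | J4 20-22 | J1 22-24 | J5 24-27 |
Completion: J1=24  J2=16  J3=20  J4=22  J5=27  J6=12
Turnaround (C−A): J1=24  J2=12  J3=16  J4=17  J5=21  J6=5
Turnaround = completion − arrival: J1=24, J2=12, J3=16, J4=17, J5=21, J6=5
Total turnaround = 24 + 12 + 16 + 17 + 21 + 5 = 95

95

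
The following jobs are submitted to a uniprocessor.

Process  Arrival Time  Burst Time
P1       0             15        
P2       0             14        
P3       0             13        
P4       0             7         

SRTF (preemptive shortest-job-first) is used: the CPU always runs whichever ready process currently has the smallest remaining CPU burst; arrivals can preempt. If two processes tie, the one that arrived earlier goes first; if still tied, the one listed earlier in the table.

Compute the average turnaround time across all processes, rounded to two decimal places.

Schedule: | P4 0-7 | P3 7-20 | P2 20-34 | P1 34-49 |
Completion: P1=49  P2=34  P3=20  P4=7
Turnaround (C−A): P1=49  P2=34  P3=20  P4=7
Turnaround times: P1=49, P2=34, P3=20, P4=7
Average turnaround = (49+34+20+7) / 4 = 110/4 = 27.50

27.50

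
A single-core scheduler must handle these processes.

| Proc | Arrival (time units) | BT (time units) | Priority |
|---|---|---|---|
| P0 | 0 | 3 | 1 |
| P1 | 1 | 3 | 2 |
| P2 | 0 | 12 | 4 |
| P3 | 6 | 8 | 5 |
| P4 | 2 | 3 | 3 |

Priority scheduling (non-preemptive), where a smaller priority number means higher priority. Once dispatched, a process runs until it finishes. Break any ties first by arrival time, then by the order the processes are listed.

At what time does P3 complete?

29

Schedule: | P0 0-3 | P1 3-6 | P4 6-9 | P2 9-21 | P3 21-29 |
Completion: P0=3  P1=6  P2=21  P3=29  P4=9
Turnaround (C−A): P0=3  P1=5  P2=21  P3=23  P4=7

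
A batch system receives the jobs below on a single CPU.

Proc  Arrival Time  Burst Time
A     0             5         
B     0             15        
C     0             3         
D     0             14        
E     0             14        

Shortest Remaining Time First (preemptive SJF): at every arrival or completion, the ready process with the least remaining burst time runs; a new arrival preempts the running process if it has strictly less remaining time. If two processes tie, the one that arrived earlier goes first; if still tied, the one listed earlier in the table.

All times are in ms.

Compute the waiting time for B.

36

Gantt: | C 0-3 | A 3-8 | D 8-22 | E 22-36 | B 36-51 |
Completion: A=8  B=51  C=3  D=22  E=36
Waiting(B) = turnaround − burst = 51 − 15 = 36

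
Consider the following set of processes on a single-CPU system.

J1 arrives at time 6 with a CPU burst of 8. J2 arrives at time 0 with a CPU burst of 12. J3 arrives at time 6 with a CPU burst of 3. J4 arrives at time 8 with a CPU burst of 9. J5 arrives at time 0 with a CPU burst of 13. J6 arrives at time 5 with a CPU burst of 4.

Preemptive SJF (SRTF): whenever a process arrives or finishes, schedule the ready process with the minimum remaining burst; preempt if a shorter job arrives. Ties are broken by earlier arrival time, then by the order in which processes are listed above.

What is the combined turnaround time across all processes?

127

Schedule: | J2 0-5 | J6 5-9 | J3 9-12 | J2 12-19 | J1 19-27 | J4 27-36 | J5 36-49 |
Completion: J1=27  J2=19  J3=12  J4=36  J5=49  J6=9
Turnaround (C−A): J1=21  J2=19  J3=6  J4=28  J5=49  J6=4
Turnaround = completion − arrival: J1=21, J2=19, J3=6, J4=28, J5=49, J6=4
Total turnaround = 21 + 19 + 6 + 28 + 49 + 4 = 127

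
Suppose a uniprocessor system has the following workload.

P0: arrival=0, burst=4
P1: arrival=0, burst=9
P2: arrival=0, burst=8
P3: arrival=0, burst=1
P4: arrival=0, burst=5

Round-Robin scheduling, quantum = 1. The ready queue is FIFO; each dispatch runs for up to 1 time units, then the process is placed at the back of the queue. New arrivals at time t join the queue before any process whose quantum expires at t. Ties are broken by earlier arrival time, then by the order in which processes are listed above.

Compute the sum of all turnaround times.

Timeline: | P0 0-1 | P1 1-2 | P2 2-3 | P3 3-4 | P4 4-5 | P0 5-6 | P1 6-7 | P2 7-8 | P4 8-9 | P0 9-10 | P1 10-11 | P2 11-12 | P4 12-13 | P0 13-14 | P1 14-15 | P2 15-16 | P4 16-17 | P1 17-18 | P2 18-19 | P4 19-20 | P1 20-21 | P2 21-22 | P1 22-23 | P2 23-24 | P1 24-25 | P2 25-26 | P1 26-27 |
Completion: P0=14  P1=27  P2=26  P3=4  P4=20
Turnaround (C−A): P0=14  P1=27  P2=26  P3=4  P4=20
Turnaround = completion − arrival: P0=14, P1=27, P2=26, P3=4, P4=20
Total turnaround = 14 + 27 + 26 + 4 + 20 = 91

91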